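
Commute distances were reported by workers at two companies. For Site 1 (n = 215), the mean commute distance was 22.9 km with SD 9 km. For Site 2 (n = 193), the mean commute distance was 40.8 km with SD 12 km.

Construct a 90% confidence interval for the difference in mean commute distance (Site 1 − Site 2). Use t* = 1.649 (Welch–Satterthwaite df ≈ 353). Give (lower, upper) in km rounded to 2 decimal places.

SE₁ = s₁/√n₁ = 9/√215 = 0.6138; SE₂ = 12/√193 = 0.8638.
Independent samples, unequal variances: SE_diff = √(SE₁² + SE₂²) = √(0.37675044 + 0.74615044) = 1.0597.
t* = 1.649, so margin of error = 1.649 × 1.0597 = 1.7474.
Difference in means = 22.9 − 40.8 = -17.9000.
-17.9000 ± 1.7474 → (-19.65, -16.15).

(-19.65, -16.15)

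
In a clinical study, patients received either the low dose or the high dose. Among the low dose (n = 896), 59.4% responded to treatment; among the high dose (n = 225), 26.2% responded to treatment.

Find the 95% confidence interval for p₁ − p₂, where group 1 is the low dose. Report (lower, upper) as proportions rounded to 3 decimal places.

SE₁ = √(p̂₁(1−p̂₁)/n₁) = √(0.5940·0.4060/896) = 0.01641; SE₂ = √(0.2620·0.7380/225) = 0.02931.
Independent samples: SE of the difference = √(SE₁² + SE₂²) = √(0.0002692881 + 0.0008590761) = 0.03359.
z* for 95% confidence is 1.960, so the margin of error is 1.960 × 0.03359 = 0.06584.
Point estimate p̂₁ − p̂₂ = 0.5940 − 0.2620 = 0.3320.
0.3320 ± 0.06584 → (0.266, 0.398).

(0.266, 0.398)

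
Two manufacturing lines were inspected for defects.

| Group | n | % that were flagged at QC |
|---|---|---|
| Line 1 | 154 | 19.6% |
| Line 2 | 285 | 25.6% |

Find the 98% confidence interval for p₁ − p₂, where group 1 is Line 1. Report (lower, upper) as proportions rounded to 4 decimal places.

Each SE is √(p̂(1−p̂)/n): √(0.1960·0.8040/154) = 0.03199 and √(0.2560·0.7440/285) = 0.02585.
SE(p̂₁ − p̂₂) = √(SE₁² + SE₂²) = √(0.0010233601 + 0.0006682225) = 0.04113, since the two samples are independent.
At 98% confidence z* = 2.326; margin = 2.326 × 0.04113 = 0.09567.
The difference is 0.1960 − 0.2560 = -0.0600, so the interval is -0.0600 ± 0.09567 = (-0.1557, 0.0357).

(-0.1557, 0.0357)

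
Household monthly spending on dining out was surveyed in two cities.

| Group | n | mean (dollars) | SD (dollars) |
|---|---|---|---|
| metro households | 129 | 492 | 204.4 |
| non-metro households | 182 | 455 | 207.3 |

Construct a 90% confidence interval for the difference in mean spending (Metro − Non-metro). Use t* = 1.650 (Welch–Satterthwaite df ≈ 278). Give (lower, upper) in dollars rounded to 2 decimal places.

(-2.05, 76.05)

Per-group SEs: s₁/√n₁ = 204.4/√129 = 17.9964, s₂/√n₂ = 207.3/√182 = 15.3661.
Unpooled SE of the difference: √(323.87041296 + 236.11702921) = 23.6641.
Margin of error = t* · SE = 1.650 × 23.6641 = 39.0458.
x̄₁ − x̄₂ = 492 − 455 = 37.0000.
CI: 37.0000 ± 39.0458 = (-2.05, 76.05).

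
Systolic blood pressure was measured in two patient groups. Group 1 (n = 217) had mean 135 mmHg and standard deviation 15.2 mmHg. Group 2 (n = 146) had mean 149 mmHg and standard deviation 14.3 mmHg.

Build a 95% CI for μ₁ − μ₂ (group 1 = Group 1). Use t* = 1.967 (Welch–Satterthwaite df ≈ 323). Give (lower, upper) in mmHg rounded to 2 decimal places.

(-17.09, -10.91)

SE₁ = s₁/√n₁ = 15.2/√217 = 1.0318; SE₂ = 14.3/√146 = 1.1835.
Independent samples, unequal variances: SE_diff = √(SE₁² + SE₂²) = √(1.06461124 + 1.40067225) = 1.5701.
t* = 1.967, so margin of error = 1.967 × 1.5701 = 3.0884.
Difference in means = 135 − 149 = -14.0000.
-14.0000 ± 3.0884 → (-17.09, -10.91).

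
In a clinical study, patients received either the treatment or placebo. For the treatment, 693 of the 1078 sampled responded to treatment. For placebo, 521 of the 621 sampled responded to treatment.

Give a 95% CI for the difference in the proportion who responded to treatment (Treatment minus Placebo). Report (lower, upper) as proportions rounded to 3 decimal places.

p̂₁ = 693/1078 = 0.6429 and p̂₂ = 521/621 = 0.8390.
SE₁ = √(p̂₁(1−p̂₁)/n₁) = √(0.6429·0.3571/1078) = 0.01459; SE₂ = √(0.8390·0.1610/621) = 0.01475.
Independent samples: SE of the difference = √(SE₁² + SE₂²) = √(0.0002128681 + 0.0002175625) = 0.02075.
z* for 95% confidence is 1.960, so the margin of error is 1.960 × 0.02075 = 0.04067.
Point estimate p̂₁ − p̂₂ = 0.6429 − 0.8390 = -0.1961.
-0.1961 ± 0.04067 → (-0.237, -0.155).

(-0.237, -0.155)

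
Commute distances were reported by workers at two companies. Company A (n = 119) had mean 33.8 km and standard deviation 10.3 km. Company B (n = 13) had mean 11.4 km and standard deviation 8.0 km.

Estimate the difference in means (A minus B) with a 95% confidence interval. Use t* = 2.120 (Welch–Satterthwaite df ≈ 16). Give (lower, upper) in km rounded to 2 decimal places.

Standard errors of each mean: 10.3/√119 = 0.9442 and 8.0/√13 = 2.2188.
SE(x̄₁ − x̄₂) = √(0.9442² + 2.2188²) = 2.4113 for independent samples with unequal variances.
With t* = 2.120, the margin is 2.120 × 2.4113 = 5.1120.
x̄₁ − x̄₂ = 33.8 − 11.4 = 22.4000; the interval is 22.4000 ± 5.1120 = (17.29, 27.51).

(17.29, 27.51)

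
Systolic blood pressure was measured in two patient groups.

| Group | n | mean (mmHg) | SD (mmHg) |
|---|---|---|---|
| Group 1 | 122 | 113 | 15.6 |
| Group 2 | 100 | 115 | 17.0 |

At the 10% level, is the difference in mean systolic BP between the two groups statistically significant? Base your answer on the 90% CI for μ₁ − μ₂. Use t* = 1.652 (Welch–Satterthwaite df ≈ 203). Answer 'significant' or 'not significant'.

not significant

SE₁ = s₁/√n₁ = 15.6/√122 = 1.4124; SE₂ = 17.0/√100 = 1.7000.
Independent samples, unequal variances: SE_diff = √(SE₁² + SE₂²) = √(1.99487376 + 2.89) = 2.2102.
t* = 1.652, so margin of error = 1.652 × 2.2102 = 3.6513.
Difference in means = 113 − 115 = -2.0000.
-2.0000 ± 3.6513 → (-5.6513, 1.6513).
The interval (-5.6513, 1.6513) contains 0, so the difference is not significant.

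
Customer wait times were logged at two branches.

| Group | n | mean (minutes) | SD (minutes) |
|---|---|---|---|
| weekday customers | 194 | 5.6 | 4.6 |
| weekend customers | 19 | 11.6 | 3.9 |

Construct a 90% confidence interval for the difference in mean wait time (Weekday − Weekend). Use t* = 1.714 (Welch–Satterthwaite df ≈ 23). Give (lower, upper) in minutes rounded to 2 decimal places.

SE₁ = s₁/√n₁ = 4.6/√194 = 0.3303; SE₂ = 3.9/√19 = 0.8947.
Independent samples, unequal variances: SE_diff = √(SE₁² + SE₂²) = √(0.10909809 + 0.80048809) = 0.9537.
t* = 1.714, so margin of error = 1.714 × 0.9537 = 1.6346.
Difference in means = 5.6 − 11.6 = -6.0000.
-6.0000 ± 1.6346 → (-7.63, -4.37).

(-7.63, -4.37)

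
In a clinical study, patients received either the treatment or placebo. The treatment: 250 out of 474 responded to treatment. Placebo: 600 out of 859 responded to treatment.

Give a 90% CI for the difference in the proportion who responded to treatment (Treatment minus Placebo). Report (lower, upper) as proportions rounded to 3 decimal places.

First, p̂₁ = 250/474 = 0.5274; p̂₂ = 600/859 = 0.6985.
The two standard errors are √(0.5274×0.4726/474) = 0.02293 and √(0.6985×0.3015/859) = 0.01566.
Because the samples are independent, SE_diff = √(0.02293² + 0.01566²) = 0.02777.
Using z* = 1.645 for 90%, ME = 1.645 × 0.02777 = 0.04568.
p̂₁ − p̂₂ = -0.1711; interval -0.1711 ± 0.04568 gives (-0.217, -0.125).

(-0.217, -0.125)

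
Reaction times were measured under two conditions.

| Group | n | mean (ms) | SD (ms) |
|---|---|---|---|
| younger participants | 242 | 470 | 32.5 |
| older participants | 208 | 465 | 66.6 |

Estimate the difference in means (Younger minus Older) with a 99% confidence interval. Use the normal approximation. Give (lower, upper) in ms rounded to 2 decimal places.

(-8.06, 18.06)

Per-group SEs: s₁/√n₁ = 32.5/√242 = 2.0892, s₂/√n₂ = 66.6/√208 = 4.6179.
Unpooled SE of the difference: √(4.36475664 + 21.32500041) = 5.0685.
Margin of error = z* · SE = 2.576 × 5.0685 = 13.0565.
x̄₁ − x̄₂ = 470 − 465 = 5.0000.
CI: 5.0000 ± 13.0565 = (-8.06, 18.06).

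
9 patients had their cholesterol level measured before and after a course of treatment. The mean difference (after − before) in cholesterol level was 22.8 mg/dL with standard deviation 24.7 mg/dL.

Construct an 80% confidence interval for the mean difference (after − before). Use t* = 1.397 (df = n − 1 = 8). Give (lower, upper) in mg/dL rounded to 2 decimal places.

(11.30, 34.30)

Paired design: SE = s_d/√n = 24.7/√9 = 8.2333.
t* = 1.397; margin of error = 1.397 × 8.2333 = 11.5019.
22.8 ± 11.5019 → (11.30, 34.30).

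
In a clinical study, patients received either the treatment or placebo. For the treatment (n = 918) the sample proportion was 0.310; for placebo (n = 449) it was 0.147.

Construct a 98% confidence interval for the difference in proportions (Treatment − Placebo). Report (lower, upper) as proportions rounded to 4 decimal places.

Each SE is √(p̂(1−p̂)/n): √(0.3100·0.6900/918) = 0.01526 and √(0.1470·0.8530/449) = 0.01671.
SE(p̂₁ − p̂₂) = √(SE₁² + SE₂²) = √(0.0002328676 + 0.0002792241) = 0.02263, since the two samples are independent.
At 98% confidence z* = 2.326; margin = 2.326 × 0.02263 = 0.05264.
The difference is 0.3100 − 0.1470 = 0.1630, so the interval is 0.1630 ± 0.05264 = (0.1104, 0.2156).

(0.1104, 0.2156)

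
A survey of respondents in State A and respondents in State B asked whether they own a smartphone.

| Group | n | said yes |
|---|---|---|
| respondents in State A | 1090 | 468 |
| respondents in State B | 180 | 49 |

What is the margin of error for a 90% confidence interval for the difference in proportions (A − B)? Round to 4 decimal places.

0.0599

First, p̂₁ = 468/1090 = 0.4294; p̂₂ = 49/180 = 0.2722.
The two standard errors are √(0.4294×0.5706/1090) = 0.01499 and √(0.2722×0.7278/180) = 0.03318.
Because the samples are independent, SE_diff = √(0.01499² + 0.03318²) = 0.03641.
Using z* = 1.645 for 90%, ME = 1.645 × 0.03641 = 0.05989.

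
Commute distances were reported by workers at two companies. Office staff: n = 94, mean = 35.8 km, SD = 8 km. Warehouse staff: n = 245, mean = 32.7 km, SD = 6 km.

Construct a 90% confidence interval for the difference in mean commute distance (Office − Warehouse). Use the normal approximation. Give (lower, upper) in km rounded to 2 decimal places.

(1.60, 4.60)

Standard errors of each mean: 8/√94 = 0.8251 and 6/√245 = 0.3833.
SE(x̄₁ − x̄₂) = √(0.8251² + 0.3833²) = 0.9098 for independent samples with unequal variances.
With z* = 1.645, the margin is 1.645 × 0.9098 = 1.4966.
x̄₁ − x̄₂ = 35.8 − 32.7 = 3.1000; the interval is 3.1000 ± 1.4966 = (1.60, 4.60).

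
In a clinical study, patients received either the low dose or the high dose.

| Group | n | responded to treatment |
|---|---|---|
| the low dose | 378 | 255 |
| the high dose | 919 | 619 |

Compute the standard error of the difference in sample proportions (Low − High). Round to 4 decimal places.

p̂₁ = 255/378 = 0.6746 and p̂₂ = 619/919 = 0.6736.
SE₁ = √(p̂₁(1−p̂₁)/n₁) = √(0.6746·0.3254/378) = 0.02410; SE₂ = √(0.6736·0.3264/919) = 0.01547.
Independent samples: SE of the difference = √(SE₁² + SE₂²) = √(0.00058081 + 0.0002393209) = 0.02864.

0.0286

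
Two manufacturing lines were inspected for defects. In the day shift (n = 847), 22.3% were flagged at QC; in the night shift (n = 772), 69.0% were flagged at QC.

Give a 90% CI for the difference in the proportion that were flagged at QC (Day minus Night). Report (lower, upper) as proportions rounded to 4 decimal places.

The two standard errors are √(0.2230×0.7770/847) = 0.01430 and √(0.6900×0.3100/772) = 0.01665.
Because the samples are independent, SE_diff = √(0.01430² + 0.01665²) = 0.02195.
Using z* = 1.645 for 90%, ME = 1.645 × 0.02195 = 0.03611.
p̂₁ − p̂₂ = -0.4670; interval -0.4670 ± 0.03611 gives (-0.5031, -0.4309).

(-0.5031, -0.4309)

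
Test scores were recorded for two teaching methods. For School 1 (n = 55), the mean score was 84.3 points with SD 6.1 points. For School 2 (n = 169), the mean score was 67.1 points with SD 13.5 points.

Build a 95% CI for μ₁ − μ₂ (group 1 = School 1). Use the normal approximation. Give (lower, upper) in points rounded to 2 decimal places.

SE₁ = s₁/√n₁ = 6.1/√55 = 0.8225; SE₂ = 13.5/√169 = 1.0385.
Independent samples, unequal variances: SE_diff = √(SE₁² + SE₂²) = √(0.67650625 + 1.07848225) = 1.3248.
z* = 1.960, so margin of error = 1.960 × 1.3248 = 2.5966.
Difference in means = 84.3 − 67.1 = 17.2000.
17.2000 ± 2.5966 → (14.60, 19.80).

(14.60, 19.80)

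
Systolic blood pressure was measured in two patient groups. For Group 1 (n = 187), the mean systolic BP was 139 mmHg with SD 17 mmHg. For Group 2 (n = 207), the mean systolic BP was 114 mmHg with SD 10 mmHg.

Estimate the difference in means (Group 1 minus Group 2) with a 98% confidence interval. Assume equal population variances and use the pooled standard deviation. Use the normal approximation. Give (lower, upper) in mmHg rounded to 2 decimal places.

(21.77, 28.23)

s_p = √[((n₁−1)s₁² + (n₂−1)s₂²)/(n₁+n₂−2)] = √[(186·17² + 206·10²)/392] = 13.7724.
SE = 13.7724·√(1/187 + 1/207) = 1.3895.
With z* = 2.326, margin = 2.326 × 1.3895 = 3.2320.
x̄₁ − x̄₂ = 139 − 114 = 25.0000; interval 25.0000 ± 3.2320 = (21.77, 28.23).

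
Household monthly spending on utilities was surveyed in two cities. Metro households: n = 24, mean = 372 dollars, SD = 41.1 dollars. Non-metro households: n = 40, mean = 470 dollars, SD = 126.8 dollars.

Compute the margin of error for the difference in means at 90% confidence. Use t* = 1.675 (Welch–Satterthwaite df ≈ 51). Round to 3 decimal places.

SE₁ = s₁/√n₁ = 41.1/√24 = 8.3895; SE₂ = 126.8/√40 = 20.0488.
Independent samples, unequal variances: SE_diff = √(SE₁² + SE₂²) = √(70.38371025 + 401.95438144) = 21.7333.
t* = 1.675, so margin of error = 1.675 × 21.7333 = 36.4033.

36.403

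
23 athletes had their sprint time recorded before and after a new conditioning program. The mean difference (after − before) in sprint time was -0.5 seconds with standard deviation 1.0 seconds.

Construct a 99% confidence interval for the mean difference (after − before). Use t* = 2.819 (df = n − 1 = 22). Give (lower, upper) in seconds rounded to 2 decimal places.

Paired design: SE = s_d/√n = 1.0/√23 = 0.2085.
t* = 2.819; margin of error = 2.819 × 0.2085 = 0.5878.
-0.5 ± 0.5878 → (-1.09, 0.09).

(-1.09, 0.09)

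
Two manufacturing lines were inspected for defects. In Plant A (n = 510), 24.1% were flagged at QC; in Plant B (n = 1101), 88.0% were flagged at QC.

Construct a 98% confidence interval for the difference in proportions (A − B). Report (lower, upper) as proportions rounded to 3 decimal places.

SE₁ = √(p̂₁(1−p̂₁)/n₁) = √(0.2410·0.7590/510) = 0.01894; SE₂ = √(0.8800·0.1200/1101) = 0.00979.
Independent samples: SE of the difference = √(SE₁² + SE₂²) = √(0.0003587236 + 0.0000958441) = 0.02132.
z* for 98% confidence is 2.326, so the margin of error is 2.326 × 0.02132 = 0.04959.
Point estimate p̂₁ − p̂₂ = 0.2410 − 0.8800 = -0.6390.
-0.6390 ± 0.04959 → (-0.689, -0.589).

(-0.689, -0.589)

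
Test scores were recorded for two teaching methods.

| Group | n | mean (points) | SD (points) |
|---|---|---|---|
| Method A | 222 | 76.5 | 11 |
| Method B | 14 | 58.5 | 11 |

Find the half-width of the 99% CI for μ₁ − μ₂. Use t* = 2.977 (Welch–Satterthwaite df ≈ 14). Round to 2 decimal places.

Per-group SEs: s₁/√n₁ = 11/√222 = 0.7383, s₂/√n₂ = 11/√14 = 2.9399.
Unpooled SE of the difference: √(0.54508689 + 8.64301201) = 3.0312.
Margin of error = t* · SE = 2.977 × 3.0312 = 9.0239.

9.02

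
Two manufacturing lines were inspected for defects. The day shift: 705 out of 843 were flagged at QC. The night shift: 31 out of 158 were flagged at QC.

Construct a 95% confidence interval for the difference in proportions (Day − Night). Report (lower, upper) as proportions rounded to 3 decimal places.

(0.573, 0.707)

p̂₁ = 705/843 = 0.8363 and p̂₂ = 31/158 = 0.1962.
SE₁ = √(p̂₁(1−p̂₁)/n₁) = √(0.8363·0.1637/843) = 0.01274; SE₂ = √(0.1962·0.8038/158) = 0.03159.
Independent samples: SE of the difference = √(SE₁² + SE₂²) = √(0.0001623076 + 0.0009979281) = 0.03406.
z* for 95% confidence is 1.960, so the margin of error is 1.960 × 0.03406 = 0.06676.
Point estimate p̂₁ − p̂₂ = 0.8363 − 0.1962 = 0.6401.
0.6401 ± 0.06676 → (0.573, 0.707).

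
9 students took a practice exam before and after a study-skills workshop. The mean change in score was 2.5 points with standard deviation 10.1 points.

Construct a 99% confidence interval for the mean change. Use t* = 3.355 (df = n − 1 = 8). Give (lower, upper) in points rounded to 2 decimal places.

(-8.80, 13.80)

Paired design: SE = s_d/√n = 10.1/√9 = 3.3667.
t* = 3.355; margin of error = 3.355 × 3.3667 = 11.2953.
2.5 ± 11.2953 → (-8.80, 13.80).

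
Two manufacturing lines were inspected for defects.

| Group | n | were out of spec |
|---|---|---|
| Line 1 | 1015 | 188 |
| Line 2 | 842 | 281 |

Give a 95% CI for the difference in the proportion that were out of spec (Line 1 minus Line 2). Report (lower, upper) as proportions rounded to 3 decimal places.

First, p̂₁ = 188/1015 = 0.1852; p̂₂ = 281/842 = 0.3337.
The two standard errors are √(0.1852×0.8148/1015) = 0.01219 and √(0.3337×0.6663/842) = 0.01625.
Because the samples are independent, SE_diff = √(0.01219² + 0.01625²) = 0.02031.
Using z* = 1.960 for 95%, ME = 1.960 × 0.02031 = 0.03981.
p̂₁ − p̂₂ = -0.1485; interval -0.1485 ± 0.03981 gives (-0.188, -0.109).

(-0.188, -0.109)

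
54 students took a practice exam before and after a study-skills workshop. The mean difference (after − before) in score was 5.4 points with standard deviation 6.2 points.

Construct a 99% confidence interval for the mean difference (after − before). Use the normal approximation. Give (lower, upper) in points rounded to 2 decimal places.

(3.23, 7.57)

This is a matched-pairs design, so SE = s_d/√n = 6.2/√54 = 0.8437.
Margin = 2.576 × 0.8437 = 2.1734; the interval is 5.4 ± 2.1734 = (3.23, 7.57).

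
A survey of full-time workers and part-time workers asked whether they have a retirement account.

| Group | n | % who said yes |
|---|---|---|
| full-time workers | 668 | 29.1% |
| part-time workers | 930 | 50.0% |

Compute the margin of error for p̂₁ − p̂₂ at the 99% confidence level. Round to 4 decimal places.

Each SE is √(p̂(1−p̂)/n): √(0.2910·0.7090/668) = 0.01757 and √(0.5000·0.5000/930) = 0.01640.
SE(p̂₁ − p̂₂) = √(SE₁² + SE₂²) = √(0.0003087049 + 0.00026896) = 0.02403, since the two samples are independent.
At 99% confidence z* = 2.576; margin = 2.576 × 0.02403 = 0.06190.

0.0619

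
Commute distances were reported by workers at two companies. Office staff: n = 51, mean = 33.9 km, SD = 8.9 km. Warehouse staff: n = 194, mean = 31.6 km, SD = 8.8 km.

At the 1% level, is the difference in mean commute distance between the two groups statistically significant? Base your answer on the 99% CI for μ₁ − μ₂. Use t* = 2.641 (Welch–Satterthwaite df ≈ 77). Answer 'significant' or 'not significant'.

Per-group SEs: s₁/√n₁ = 8.9/√51 = 1.2462, s₂/√n₂ = 8.8/√194 = 0.6318.
Unpooled SE of the difference: √(1.55301444 + 0.39917124) = 1.3972.
Margin of error = t* · SE = 2.641 × 1.3972 = 3.6900.
x̄₁ − x̄₂ = 33.9 − 31.6 = 2.3000.
CI: 2.3000 ± 3.6900 = (-1.3900, 5.9900).
The interval (-1.3900, 5.9900) contains 0, so the difference is not significant.

not significant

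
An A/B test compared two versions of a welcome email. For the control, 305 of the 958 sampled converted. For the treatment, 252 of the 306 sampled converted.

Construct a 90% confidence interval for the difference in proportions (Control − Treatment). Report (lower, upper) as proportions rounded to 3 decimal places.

(-0.549, -0.462)

p̂₁ = 305/958 = 0.3184 and p̂₂ = 252/306 = 0.8235.
SE₁ = √(p̂₁(1−p̂₁)/n₁) = √(0.3184·0.6816/958) = 0.01505; SE₂ = √(0.8235·0.1765/306) = 0.02179.
Independent samples: SE of the difference = √(SE₁² + SE₂²) = √(0.0002265025 + 0.0004748041) = 0.02648.
z* for 90% confidence is 1.645, so the margin of error is 1.645 × 0.02648 = 0.04356.
Point estimate p̂₁ − p̂₂ = 0.3184 − 0.8235 = -0.5051.
-0.5051 ± 0.04356 → (-0.549, -0.462).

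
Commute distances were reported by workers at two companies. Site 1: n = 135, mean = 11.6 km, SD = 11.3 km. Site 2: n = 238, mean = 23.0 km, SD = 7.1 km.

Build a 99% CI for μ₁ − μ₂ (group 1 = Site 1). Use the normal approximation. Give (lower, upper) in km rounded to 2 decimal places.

(-14.17, -8.63)

Standard errors of each mean: 11.3/√135 = 0.9725 and 7.1/√238 = 0.4602.
SE(x̄₁ − x̄₂) = √(0.9725² + 0.4602²) = 1.0759 for independent samples with unequal variances.
With z* = 2.576, the margin is 2.576 × 1.0759 = 2.7715.
x̄₁ − x̄₂ = 11.6 − 23.0 = -11.4000; the interval is -11.4000 ± 2.7715 = (-14.17, -8.63).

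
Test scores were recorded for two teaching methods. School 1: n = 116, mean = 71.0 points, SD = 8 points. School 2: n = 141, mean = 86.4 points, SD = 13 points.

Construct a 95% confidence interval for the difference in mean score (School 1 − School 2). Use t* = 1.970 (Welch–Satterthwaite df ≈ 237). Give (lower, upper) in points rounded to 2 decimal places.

(-18.01, -12.79)

Per-group SEs: s₁/√n₁ = 8/√116 = 0.7428, s₂/√n₂ = 13/√141 = 1.0948.
Unpooled SE of the difference: √(0.55175184 + 1.19858704) = 1.3230.
Margin of error = t* · SE = 1.970 × 1.3230 = 2.6063.
x̄₁ − x̄₂ = 71.0 − 86.4 = -15.4000.
CI: -15.4000 ± 2.6063 = (-18.01, -12.79).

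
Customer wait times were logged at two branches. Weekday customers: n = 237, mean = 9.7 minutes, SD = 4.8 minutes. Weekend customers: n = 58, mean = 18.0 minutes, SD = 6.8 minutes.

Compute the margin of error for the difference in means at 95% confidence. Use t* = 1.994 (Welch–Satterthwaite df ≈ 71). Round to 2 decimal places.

1.89

Per-group SEs: s₁/√n₁ = 4.8/√237 = 0.3118, s₂/√n₂ = 6.8/√58 = 0.8929.
Unpooled SE of the difference: √(0.09721924 + 0.79727041) = 0.9458.
Margin of error = t* · SE = 1.994 × 0.9458 = 1.8859.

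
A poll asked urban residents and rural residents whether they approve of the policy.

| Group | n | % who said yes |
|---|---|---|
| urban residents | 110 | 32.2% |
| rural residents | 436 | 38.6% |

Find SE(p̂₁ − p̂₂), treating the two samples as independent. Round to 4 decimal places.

0.0503

SE₁ = √(p̂₁(1−p̂₁)/n₁) = √(0.3220·0.6780/110) = 0.04455; SE₂ = √(0.3860·0.6140/436) = 0.02331.
Independent samples: SE of the difference = √(SE₁² + SE₂²) = √(0.0019847025 + 0.0005433561) = 0.05028.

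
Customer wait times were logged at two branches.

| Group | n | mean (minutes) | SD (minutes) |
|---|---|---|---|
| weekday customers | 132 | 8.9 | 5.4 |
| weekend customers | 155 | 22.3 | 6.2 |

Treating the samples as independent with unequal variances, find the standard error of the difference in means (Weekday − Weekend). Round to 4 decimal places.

Per-group SEs: s₁/√n₁ = 5.4/√132 = 0.4700, s₂/√n₂ = 6.2/√155 = 0.4980.
Unpooled SE of the difference: √(0.2209 + 0.248004) = 0.6848.

0.6848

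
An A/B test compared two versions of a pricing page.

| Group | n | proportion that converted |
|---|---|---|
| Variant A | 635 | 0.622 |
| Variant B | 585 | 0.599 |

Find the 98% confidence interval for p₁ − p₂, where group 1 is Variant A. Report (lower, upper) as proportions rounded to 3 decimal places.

Each SE is √(p̂(1−p̂)/n): √(0.6220·0.3780/635) = 0.01924 and √(0.5990·0.4010/585) = 0.02026.
SE(p̂₁ − p̂₂) = √(SE₁² + SE₂²) = √(0.0003701776 + 0.0004104676) = 0.02794, since the two samples are independent.
At 98% confidence z* = 2.326; margin = 2.326 × 0.02794 = 0.06499.
The difference is 0.6220 − 0.5990 = 0.0230, so the interval is 0.0230 ± 0.06499 = (-0.042, 0.088).

(-0.042, 0.088)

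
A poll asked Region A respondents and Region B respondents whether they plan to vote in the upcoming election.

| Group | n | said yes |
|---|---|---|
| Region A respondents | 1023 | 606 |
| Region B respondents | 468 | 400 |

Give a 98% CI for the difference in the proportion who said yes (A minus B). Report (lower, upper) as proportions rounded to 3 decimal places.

First, p̂₁ = 606/1023 = 0.5924; p̂₂ = 400/468 = 0.8547.
The two standard errors are √(0.5924×0.4076/1023) = 0.01536 and √(0.8547×0.1453/468) = 0.01629.
Because the samples are independent, SE_diff = √(0.01536² + 0.01629²) = 0.02239.
Using z* = 2.326 for 98%, ME = 2.326 × 0.02239 = 0.05208.
p̂₁ − p̂₂ = -0.2623; interval -0.2623 ± 0.05208 gives (-0.314, -0.210).

(-0.314, -0.210)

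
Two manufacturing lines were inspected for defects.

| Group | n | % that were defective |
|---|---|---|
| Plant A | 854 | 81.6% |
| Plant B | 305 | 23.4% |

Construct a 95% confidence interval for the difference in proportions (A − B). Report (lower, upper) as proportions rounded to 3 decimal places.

The two standard errors are √(0.8160×0.1840/854) = 0.01326 and √(0.2340×0.7660/305) = 0.02424.
Because the samples are independent, SE_diff = √(0.01326² + 0.02424²) = 0.02763.
Using z* = 1.960 for 95%, ME = 1.960 × 0.02763 = 0.05415.
p̂₁ − p̂₂ = 0.5820; interval 0.5820 ± 0.05415 gives (0.528, 0.636).

(0.528, 0.636)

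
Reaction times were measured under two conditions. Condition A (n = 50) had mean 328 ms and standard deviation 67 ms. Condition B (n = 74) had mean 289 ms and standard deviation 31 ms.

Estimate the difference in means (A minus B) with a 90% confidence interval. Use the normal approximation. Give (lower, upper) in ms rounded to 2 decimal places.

(22.32, 55.68)

SE₁ = s₁/√n₁ = 67/√50 = 9.4752; SE₂ = 31/√74 = 3.6037.
Independent samples, unequal variances: SE_diff = √(SE₁² + SE₂²) = √(89.77941504 + 12.98665369) = 10.1374.
z* = 1.645, so margin of error = 1.645 × 10.1374 = 16.6760.
Difference in means = 328 − 289 = 39.0000.
39.0000 ± 16.6760 → (22.32, 55.68).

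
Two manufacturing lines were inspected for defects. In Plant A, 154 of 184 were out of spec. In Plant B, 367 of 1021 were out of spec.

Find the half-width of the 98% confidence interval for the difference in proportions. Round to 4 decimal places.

0.0723

Sample proportions: 154/184 = 0.8370, 367/1021 = 0.3595.
Each SE is √(p̂(1−p̂)/n): √(0.8370·0.1630/184) = 0.02723 and √(0.3595·0.6405/1021) = 0.01502.
SE(p̂₁ − p̂₂) = √(SE₁² + SE₂²) = √(0.0007414729 + 0.0002256004) = 0.03110, since the two samples are independent.
At 98% confidence z* = 2.326; margin = 2.326 × 0.03110 = 0.07234.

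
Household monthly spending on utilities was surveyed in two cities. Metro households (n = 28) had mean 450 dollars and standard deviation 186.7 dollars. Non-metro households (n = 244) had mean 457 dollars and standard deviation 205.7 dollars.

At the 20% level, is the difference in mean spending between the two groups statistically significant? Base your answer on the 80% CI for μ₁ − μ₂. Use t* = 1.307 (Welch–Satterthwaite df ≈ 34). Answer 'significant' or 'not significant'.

SE₁ = s₁/√n₁ = 186.7/√28 = 35.2830; SE₂ = 205.7/√244 = 13.1686.
Independent samples, unequal variances: SE_diff = √(SE₁² + SE₂²) = √(1244.890089 + 173.41202596) = 37.6604.
t* = 1.307, so margin of error = 1.307 × 37.6604 = 49.2221.
Difference in means = 450 − 457 = -7.0000.
-7.0000 ± 49.2221 → (-56.2221, 42.2221).
The interval (-56.2221, 42.2221) contains 0, so the difference is not significant.

not significant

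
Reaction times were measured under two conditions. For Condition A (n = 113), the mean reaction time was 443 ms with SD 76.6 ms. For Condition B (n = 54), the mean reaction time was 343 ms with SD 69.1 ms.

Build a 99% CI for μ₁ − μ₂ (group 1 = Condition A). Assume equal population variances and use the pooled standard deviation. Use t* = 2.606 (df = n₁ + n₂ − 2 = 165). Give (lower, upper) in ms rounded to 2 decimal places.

(67.98, 132.02)

s_p = √[((n₁−1)s₁² + (n₂−1)s₂²)/(n₁+n₂−2)] = √[(112·76.6² + 53·69.1²)/165] = 74.2735.
SE = 74.2735·√(1/113 + 1/54) = 12.2873.
With t* = 2.606, margin = 2.606 × 12.2873 = 32.0207.
x̄₁ − x̄₂ = 443 − 343 = 100.0000; interval 100.0000 ± 32.0207 = (67.98, 132.02).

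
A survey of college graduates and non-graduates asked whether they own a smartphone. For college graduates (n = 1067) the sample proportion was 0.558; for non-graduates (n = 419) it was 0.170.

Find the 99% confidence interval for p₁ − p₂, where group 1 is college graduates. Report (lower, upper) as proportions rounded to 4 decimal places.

The two standard errors are √(0.5580×0.4420/1067) = 0.01520 and √(0.1700×0.8300/419) = 0.01835.
Because the samples are independent, SE_diff = √(0.01520² + 0.01835²) = 0.02383.
Using z* = 2.576 for 99%, ME = 2.576 × 0.02383 = 0.06139.
p̂₁ − p̂₂ = 0.3880; interval 0.3880 ± 0.06139 gives (0.3266, 0.4494).

(0.3266, 0.4494)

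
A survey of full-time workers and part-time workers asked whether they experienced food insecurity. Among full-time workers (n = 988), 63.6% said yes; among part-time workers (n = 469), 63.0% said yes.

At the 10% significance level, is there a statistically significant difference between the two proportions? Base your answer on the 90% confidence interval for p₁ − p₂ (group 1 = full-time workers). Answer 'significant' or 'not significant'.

The two standard errors are √(0.6360×0.3640/988) = 0.01531 and √(0.6300×0.3700/469) = 0.02229.
Because the samples are independent, SE_diff = √(0.01531² + 0.02229²) = 0.02704.
Using z* = 1.645 for 90%, ME = 1.645 × 0.02704 = 0.04448.
p̂₁ − p̂₂ = 0.0060; interval 0.0060 ± 0.04448 gives (-0.03848, 0.05048).
The interval (-0.03848, 0.05048) contains 0, so the difference is not significant.

not significant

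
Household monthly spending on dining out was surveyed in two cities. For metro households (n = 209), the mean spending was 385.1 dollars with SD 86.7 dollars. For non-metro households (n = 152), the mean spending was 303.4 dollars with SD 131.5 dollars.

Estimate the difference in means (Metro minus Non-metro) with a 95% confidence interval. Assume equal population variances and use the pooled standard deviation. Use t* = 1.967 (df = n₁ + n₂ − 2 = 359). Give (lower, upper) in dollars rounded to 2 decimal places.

(59.09, 104.31)

s_p = √[((n₁−1)s₁² + (n₂−1)s₂²)/(n₁+n₂−2)] = √[(208·86.7² + 151·131.5²)/359] = 107.8357.
SE = 107.8357·√(1/209 + 1/152) = 11.4953.
With t* = 1.967, margin = 1.967 × 11.4953 = 22.6113.
x̄₁ − x̄₂ = 385.1 − 303.4 = 81.7000; interval 81.7000 ± 22.6113 = (59.09, 104.31).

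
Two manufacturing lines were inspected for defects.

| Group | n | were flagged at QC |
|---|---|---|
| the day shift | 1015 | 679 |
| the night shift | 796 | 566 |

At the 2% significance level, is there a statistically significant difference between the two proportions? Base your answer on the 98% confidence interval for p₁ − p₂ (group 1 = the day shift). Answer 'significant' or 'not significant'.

Sample proportions: 679/1015 = 0.6690, 566/796 = 0.7111.
Each SE is √(p̂(1−p̂)/n): √(0.6690·0.3310/1015) = 0.01477 and √(0.7111·0.2889/796) = 0.01607.
SE(p̂₁ − p̂₂) = √(SE₁² + SE₂²) = √(0.0002181529 + 0.0002582449) = 0.02183, since the two samples are independent.
At 98% confidence z* = 2.326; margin = 2.326 × 0.02183 = 0.05078.
The difference is 0.6690 − 0.7111 = -0.0421, so the interval is -0.0421 ± 0.05078 = (-0.09288, 0.00868).
The interval (-0.09288, 0.00868) contains 0, so the difference is not significant.

not significant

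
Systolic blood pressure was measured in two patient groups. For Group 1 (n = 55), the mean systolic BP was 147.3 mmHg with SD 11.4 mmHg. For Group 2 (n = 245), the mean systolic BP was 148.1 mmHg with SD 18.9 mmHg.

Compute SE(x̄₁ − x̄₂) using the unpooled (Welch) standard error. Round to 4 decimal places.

SE₁ = s₁/√n₁ = 11.4/√55 = 1.5372; SE₂ = 18.9/√245 = 1.2075.
Independent samples, unequal variances: SE_diff = √(SE₁² + SE₂²) = √(2.36298384 + 1.45805625) = 1.9547.

1.9547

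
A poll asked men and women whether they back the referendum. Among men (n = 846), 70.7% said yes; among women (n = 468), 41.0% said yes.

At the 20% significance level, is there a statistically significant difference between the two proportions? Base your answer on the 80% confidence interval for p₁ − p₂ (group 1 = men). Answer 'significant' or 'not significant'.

significant

Each SE is √(p̂(1−p̂)/n): √(0.7070·0.2930/846) = 0.01565 and √(0.4100·0.5900/468) = 0.02274.
SE(p̂₁ − p̂₂) = √(SE₁² + SE₂²) = √(0.0002449225 + 0.0005171076) = 0.02760, since the two samples are independent.
At 80% confidence z* = 1.282; margin = 1.282 × 0.02760 = 0.03538.
The difference is 0.7070 − 0.4100 = 0.2970, so the interval is 0.2970 ± 0.03538 = (0.26162, 0.33238).
The interval (0.26162, 0.33238) does not contain 0, so the difference is significant.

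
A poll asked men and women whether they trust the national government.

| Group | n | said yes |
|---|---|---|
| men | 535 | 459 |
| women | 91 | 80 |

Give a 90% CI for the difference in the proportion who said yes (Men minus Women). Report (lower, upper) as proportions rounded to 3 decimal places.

(-0.083, 0.040)

First, p̂₁ = 459/535 = 0.8579; p̂₂ = 80/91 = 0.8791.
The two standard errors are √(0.8579×0.1421/535) = 0.01510 and √(0.8791×0.1209/91) = 0.03418.
Because the samples are independent, SE_diff = √(0.01510² + 0.03418²) = 0.03737.
Using z* = 1.645 for 90%, ME = 1.645 × 0.03737 = 0.06147.
p̂₁ − p̂₂ = -0.0212; interval -0.0212 ± 0.06147 gives (-0.083, 0.040).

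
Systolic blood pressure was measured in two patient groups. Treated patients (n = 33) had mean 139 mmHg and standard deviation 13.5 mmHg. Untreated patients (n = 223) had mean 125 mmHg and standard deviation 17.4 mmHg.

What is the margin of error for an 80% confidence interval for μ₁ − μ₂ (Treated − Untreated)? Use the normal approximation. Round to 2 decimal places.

Standard errors of each mean: 13.5/√33 = 2.3500 and 17.4/√223 = 1.1652.
SE(x̄₁ − x̄₂) = √(2.3500² + 1.1652²) = 2.6230 for independent samples with unequal variances.
With z* = 1.282, the margin is 1.282 × 2.6230 = 3.3627.

3.36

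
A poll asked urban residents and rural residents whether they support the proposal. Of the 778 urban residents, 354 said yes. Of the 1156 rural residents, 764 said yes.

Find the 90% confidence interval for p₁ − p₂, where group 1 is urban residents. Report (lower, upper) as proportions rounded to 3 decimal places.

First, p̂₁ = 354/778 = 0.4550; p̂₂ = 764/1156 = 0.6609.
The two standard errors are √(0.4550×0.5450/778) = 0.01785 and √(0.6609×0.3391/1156) = 0.01392.
Because the samples are independent, SE_diff = √(0.01785² + 0.01392²) = 0.02264.
Using z* = 1.645 for 90%, ME = 1.645 × 0.02264 = 0.03724.
p̂₁ − p̂₂ = -0.2059; interval -0.2059 ± 0.03724 gives (-0.243, -0.169).

(-0.243, -0.169)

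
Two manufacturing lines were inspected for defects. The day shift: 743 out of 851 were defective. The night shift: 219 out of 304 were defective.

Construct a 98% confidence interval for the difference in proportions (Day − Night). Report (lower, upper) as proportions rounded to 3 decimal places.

(0.087, 0.218)

Sample proportions: 743/851 = 0.8731, 219/304 = 0.7204.
Each SE is √(p̂(1−p̂)/n): √(0.8731·0.1269/851) = 0.01141 and √(0.7204·0.2796/304) = 0.02574.
SE(p̂₁ − p̂₂) = √(SE₁² + SE₂²) = √(0.0001301881 + 0.0006625476) = 0.02816, since the two samples are independent.
At 98% confidence z* = 2.326; margin = 2.326 × 0.02816 = 0.06550.
The difference is 0.8731 − 0.7204 = 0.1527, so the interval is 0.1527 ± 0.06550 = (0.087, 0.218).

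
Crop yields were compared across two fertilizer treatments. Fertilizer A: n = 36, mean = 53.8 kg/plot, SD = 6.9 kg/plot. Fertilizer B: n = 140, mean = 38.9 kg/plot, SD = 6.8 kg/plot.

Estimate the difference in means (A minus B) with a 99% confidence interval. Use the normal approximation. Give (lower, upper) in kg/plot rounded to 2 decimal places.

(11.59, 18.21)

Standard errors of each mean: 6.9/√36 = 1.1500 and 6.8/√140 = 0.5747.
SE(x̄₁ − x̄₂) = √(1.1500² + 0.5747²) = 1.2856 for independent samples with unequal variances.
With z* = 2.576, the margin is 2.576 × 1.2856 = 3.3117.
x̄₁ − x̄₂ = 53.8 − 38.9 = 14.9000; the interval is 14.9000 ± 3.3117 = (11.59, 18.21).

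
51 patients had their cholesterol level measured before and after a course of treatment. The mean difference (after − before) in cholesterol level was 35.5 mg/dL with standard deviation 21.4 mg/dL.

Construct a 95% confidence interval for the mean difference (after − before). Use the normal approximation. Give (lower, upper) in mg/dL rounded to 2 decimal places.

(29.63, 41.37)

Paired design: SE = s_d/√n = 21.4/√51 = 2.9966.
z* = 1.960; margin of error = 1.960 × 2.9966 = 5.8733.
35.5 ± 5.8733 → (29.63, 41.37).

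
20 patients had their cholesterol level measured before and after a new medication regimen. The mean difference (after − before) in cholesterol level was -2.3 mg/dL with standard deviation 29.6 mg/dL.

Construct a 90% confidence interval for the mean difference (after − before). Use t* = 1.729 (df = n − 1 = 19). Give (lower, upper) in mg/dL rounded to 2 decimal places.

(-13.74, 9.14)

This is a matched-pairs design, so SE = s_d/√n = 29.6/√20 = 6.6188.
Margin = 1.729 × 6.6188 = 11.4439; the interval is -2.3 ± 11.4439 = (-13.74, 9.14).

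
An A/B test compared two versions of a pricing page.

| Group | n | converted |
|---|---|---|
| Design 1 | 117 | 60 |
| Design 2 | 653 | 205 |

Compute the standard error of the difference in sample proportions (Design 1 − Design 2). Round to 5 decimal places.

p̂₁ = 60/117 = 0.5128 and p̂₂ = 205/653 = 0.3139.
SE₁ = √(p̂₁(1−p̂₁)/n₁) = √(0.5128·0.4872/117) = 0.04621; SE₂ = √(0.3139·0.6861/653) = 0.01816.
Independent samples: SE of the difference = √(SE₁² + SE₂²) = √(0.0021353641 + 0.0003297856) = 0.04965.

0.04965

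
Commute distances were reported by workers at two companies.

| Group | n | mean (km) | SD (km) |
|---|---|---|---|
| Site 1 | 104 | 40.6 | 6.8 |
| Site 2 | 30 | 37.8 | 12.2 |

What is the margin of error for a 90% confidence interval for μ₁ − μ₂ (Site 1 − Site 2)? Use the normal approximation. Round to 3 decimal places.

SE₁ = s₁/√n₁ = 6.8/√104 = 0.6668; SE₂ = 12.2/√30 = 2.2274.
Independent samples, unequal variances: SE_diff = √(SE₁² + SE₂²) = √(0.44462224 + 4.96131076) = 2.3251.
z* = 1.645, so margin of error = 1.645 × 2.3251 = 3.8248.

3.825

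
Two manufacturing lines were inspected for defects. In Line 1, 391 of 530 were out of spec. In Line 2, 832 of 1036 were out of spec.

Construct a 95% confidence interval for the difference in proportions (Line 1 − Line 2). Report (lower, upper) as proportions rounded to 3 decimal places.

(-0.110, -0.021)

First, p̂₁ = 391/530 = 0.7377; p̂₂ = 832/1036 = 0.8031.
The two standard errors are √(0.7377×0.2623/530) = 0.01911 and √(0.8031×0.1969/1036) = 0.01235.
Because the samples are independent, SE_diff = √(0.01911² + 0.01235²) = 0.02275.
Using z* = 1.960 for 95%, ME = 1.960 × 0.02275 = 0.04459.
p̂₁ − p̂₂ = -0.0654; interval -0.0654 ± 0.04459 gives (-0.110, -0.021).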